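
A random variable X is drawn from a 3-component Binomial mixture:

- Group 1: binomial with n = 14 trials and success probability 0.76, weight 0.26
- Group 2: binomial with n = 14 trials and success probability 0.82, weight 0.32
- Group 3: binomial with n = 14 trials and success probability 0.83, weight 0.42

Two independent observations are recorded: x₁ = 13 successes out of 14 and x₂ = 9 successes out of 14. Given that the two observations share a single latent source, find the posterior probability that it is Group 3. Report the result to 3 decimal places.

Posterior ∝ prior × likelihood, so P(k | x) ∝ w_k f_k(x); normalise over all components.
Since both observations come from the same component, the likelihood for component k is f_k(x₁)·f_k(x₂).
  p_1 = [C(14,13)·0.76^13·0.24^1 = 14·0.0282213·0.24 = 0.0948235] × [0.134847] = 0.0127867
  p_2 = [C(14,13)·0.82^13·0.18^1 = 14·0.0757844·0.18 = 0.190977] × [0.0634091] = 0.0121097
  p_3 = [C(14,13)·0.83^13·0.17^1 = 14·0.0887187·0.17 = 0.211151] × [0.0531388] = 0.0112203
Unnormalised posteriors:
  w_1·p_1 = 0.26 × 0.0127867 = 0.00332454
  w_2·p_2 = 0.32 × 0.0121097 = 0.00387509
  w_3·p_3 = 0.42 × 0.0112203 = 0.00471252
Denominator: 0.00332454 + 0.00387509 + 0.00471252 = 0.0119122
So the posterior for Group 3 is 0.00471252 / 0.0119122 ≈ 0.396.

0.396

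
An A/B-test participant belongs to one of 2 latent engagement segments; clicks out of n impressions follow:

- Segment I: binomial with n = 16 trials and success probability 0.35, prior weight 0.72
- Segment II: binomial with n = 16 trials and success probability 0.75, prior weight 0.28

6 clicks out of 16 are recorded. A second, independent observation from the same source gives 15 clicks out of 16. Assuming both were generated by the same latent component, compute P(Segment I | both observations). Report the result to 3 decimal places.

0.010

By Bayes' theorem, P(k | x) = w_k f_k(x) / Σ_j w_j f_j(x).
Since both observations come from the same component, the likelihood for component k is f_k(x₁)·f_k(x₂).
  f_I = [C(16,6)·0.35^6·0.65^10 = 8008·0.00183827·0.0134627 = 0.198183] × [1.50679e-06] = 2.98621e-07
  f_II = [C(16,6)·0.75^6·0.25^10 = 8008·0.177979·9.53674e-07 = 0.00135923] × [0.0534538] = 7.26559e-05
Weight by the priors:
  w_I·f_I = 0.72 × 2.98621e-07 = 2.15007e-07
  w_II·f_II = 0.28 × 7.26559e-05 = 2.03436e-05
Marginal: 2.15007e-07 + 2.03436e-05 = 2.05586e-05
So the posterior for Segment I is 2.15007e-07 / 2.05586e-05 ≈ 0.010.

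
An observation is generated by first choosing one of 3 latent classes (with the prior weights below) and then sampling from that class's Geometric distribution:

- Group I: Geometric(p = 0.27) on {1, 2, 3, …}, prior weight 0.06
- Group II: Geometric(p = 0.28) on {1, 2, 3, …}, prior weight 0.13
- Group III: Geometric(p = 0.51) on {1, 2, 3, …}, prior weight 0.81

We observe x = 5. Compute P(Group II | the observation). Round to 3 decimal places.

0.256

Posterior ∝ prior × likelihood, so P(k | x) ∝ π_k f_k(x); normalise over all components.
Geometric probabilities:
  L_I = 0.27·(1−0.27)^4 = 0.27·0.283982 = 0.0766753
  L_II = 0.28·(1−0.28)^4 = 0.28·0.268739 = 0.0752468
  L_III = 0.51·(1−0.51)^4 = 0.51·0.057648 = 0.0294005
Multiply by the mixture weights:
  π_I·L_I = 0.06 × 0.0766753 = 0.00460052
  π_II·L_II = 0.13 × 0.0752468 = 0.00978208
  π_III·L_III = 0.81 × 0.0294005 = 0.0238144
Sum: 0.00460052 + 0.00978208 + 0.0238144 = 0.038197
So the posterior for Group II is 0.00978208 / 0.038197 ≈ 0.256.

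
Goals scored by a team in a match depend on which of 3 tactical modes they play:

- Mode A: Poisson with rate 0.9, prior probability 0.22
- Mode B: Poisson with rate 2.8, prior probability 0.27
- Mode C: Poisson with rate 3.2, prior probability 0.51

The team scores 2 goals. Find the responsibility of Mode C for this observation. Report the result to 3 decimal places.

Apply Bayes' rule: the posterior for each component is proportional to its prior times its likelihood at x.
Component likelihoods at x = 2 goals:
  f_A = e^(−0.9)·0.9^2/2! = 0.164661
  f_B = e^(−2.8)·2.8^2/2! = 0.238375
  f_C = e^(−3.2)·3.2^2/2! = 0.208702
Unnormalised posteriors:
  π_A·f_A = 0.22 × 0.164661 = 0.0362254
  π_B·f_B = 0.27 × 0.238375 = 0.0643614
  π_C·f_C = 0.51 × 0.208702 = 0.106438
Sum: 0.0362254 + 0.0643614 + 0.106438 = 0.207025
Responsibility of Mode C: 0.106438 / 0.207025 ≈ 0.514

0.514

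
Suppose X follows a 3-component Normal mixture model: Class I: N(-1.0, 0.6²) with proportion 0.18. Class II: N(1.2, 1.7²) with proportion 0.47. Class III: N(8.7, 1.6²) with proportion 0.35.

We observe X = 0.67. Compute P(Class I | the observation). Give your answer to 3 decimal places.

Posterior ∝ prior × likelihood, so P(k | x) ∝ π_k f_k(x); normalise over all components.
Evaluate each component's likelihood at the observed value:
  p_I = (1/(0.6·√(2π)))·exp(−(0.67−-1.0)²/(2·0.6²)) = 0.664904·exp(-3.87347) = 0.0138207
  p_II = (1/(1.7·√(2π)))·exp(−(0.67−1.2)²/(2·1.7²)) = 0.234672·exp(-0.04860) = 0.22354
  p_III = (1/(1.6·√(2π)))·exp(−(0.67−8.7)²/(2·1.6²)) = 0.249339·exp(-12.59393) = 8.45897e-07
Prior × likelihood for each component:
  π_I·p_I = 0.18 × 0.0138207 = 0.00248773
  π_II·p_II = 0.47 × 0.22354 = 0.105064
  π_III·p_III = 0.35 × 8.45897e-07 = 2.96064e-07
Marginal: 0.00248773 + 0.105064 + 2.96064e-07 = 0.107552
Responsibility of Class I: 0.00248773 / 0.107552 ≈ 0.023

0.023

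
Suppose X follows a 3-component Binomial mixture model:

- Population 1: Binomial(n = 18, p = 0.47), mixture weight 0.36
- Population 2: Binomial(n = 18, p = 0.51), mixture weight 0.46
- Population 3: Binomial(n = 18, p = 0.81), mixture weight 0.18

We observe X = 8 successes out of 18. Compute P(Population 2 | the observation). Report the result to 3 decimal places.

0.528

Apply Bayes' rule: the posterior for each component is proportional to its prior times its likelihood at x.
Component likelihoods at x = 8 successes out of 18:
  f_1 = C(18,8)·0.47^8·0.53^10 = 43758·0.00238113·0.00174887 = 0.182221
  f_2 = C(18,8)·0.51^8·0.49^10 = 43758·0.00457679·0.000797923 = 0.159801
  f_3 = C(18,8)·0.81^8·0.19^10 = 43758·0.185302·6.13107e-08 = 0.000497134
Weight by the priors:
  P(Z=1)·f_1 = 0.36 × 0.182221 = 0.0655997
  P(Z=2)·f_2 = 0.46 × 0.159801 = 0.0735085
  P(Z=3)·f_3 = 0.18 × 0.000497134 = 8.94842e-05
Sum: 0.0655997 + 0.0735085 + 8.94842e-05 = 0.139198
So the posterior for Population 2 is 0.0735085 / 0.139198 ≈ 0.528.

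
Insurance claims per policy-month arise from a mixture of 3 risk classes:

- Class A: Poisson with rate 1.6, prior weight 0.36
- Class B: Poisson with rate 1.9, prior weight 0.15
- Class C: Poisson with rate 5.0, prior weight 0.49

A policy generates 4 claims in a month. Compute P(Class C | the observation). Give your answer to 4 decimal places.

0.7286

The responsibility of component k is P(Z=k) f_k(x) divided by Σ_j P(Z=j) f_j(x).
Poisson probabilities:
  f_A = e^(−1.6)·1.6^4/4! = 0.0551312
  f_B = e^(−1.9)·1.9^4/4! = 0.0812164
  f_C = e^(−5.0)·5.0^4/4! = 0.175467
Weight by the priors:
  P(Z=A)·f_A = 0.36 × 0.0551312 = 0.0198472
  P(Z=B)·f_B = 0.15 × 0.0812164 = 0.0121825
  P(Z=C)·f_C = 0.49 × 0.175467 = 0.085979
Marginal: 0.0198472 + 0.0121825 + 0.085979 = 0.118009
So the posterior for Class C is 0.085979 / 0.118009 ≈ 0.7286.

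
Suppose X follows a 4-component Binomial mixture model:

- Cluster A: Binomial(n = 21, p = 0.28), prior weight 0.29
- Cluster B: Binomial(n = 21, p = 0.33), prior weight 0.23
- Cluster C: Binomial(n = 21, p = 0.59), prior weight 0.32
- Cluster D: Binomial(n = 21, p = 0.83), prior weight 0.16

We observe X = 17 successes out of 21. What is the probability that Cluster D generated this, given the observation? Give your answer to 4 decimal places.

0.8302

The responsibility of component k is π_k f_k(x) divided by Σ_j π_j f_j(x).
Evaluate each component's likelihood at the observed value:
  f_A = C(21,17)·0.28^17·0.72^4 = 5985·3.99656e-10·0.268739 = 6.42807e-07
  f_B = C(21,17)·0.33^17·0.67^4 = 5985·6.52735e-09·0.201511 = 7.87228e-06
  f_C = C(21,17)·0.59^17·0.41^4 = 5985·0.000127199·0.0282576 = 0.0215121
  f_D = C(21,17)·0.83^17·0.17^4 = 5985·0.0421044·0.00083521 = 0.210469
Multiply by the mixture weights:
  π_A·f_A = 0.29 × 6.42807e-07 = 1.86414e-07
  π_B·f_B = 0.23 × 7.87228e-06 = 1.81062e-06
  π_C·f_C = 0.32 × 0.0215121 = 0.00688389
  π_D·f_D = 0.16 × 0.210469 = 0.033675
Sum: 1.86414e-07 + 1.81062e-06 + 0.00688389 + 0.033675 = 0.0405609
So the posterior for Cluster D is 0.033675 / 0.0405609 ≈ 0.8302.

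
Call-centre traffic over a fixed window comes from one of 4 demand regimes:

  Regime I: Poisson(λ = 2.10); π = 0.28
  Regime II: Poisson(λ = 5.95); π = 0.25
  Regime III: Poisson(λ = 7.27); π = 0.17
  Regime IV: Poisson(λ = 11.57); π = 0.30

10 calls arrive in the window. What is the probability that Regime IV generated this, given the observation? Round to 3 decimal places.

Posterior ∝ prior × likelihood, so P(k | x) ∝ π_k f_k(x); normalise over all components.
Poisson probabilities:
  f_I = e^(−2.10)·2.10^10/10! = 5.62874e-05
  f_II = e^(−5.95)·5.95^10/10! = 0.0399351
  f_III = e^(−7.27)·7.27^10/10! = 0.0791152
  f_IV = e^(−11.57)·11.57^10/10! = 0.111888
Unnormalised posteriors:
  π_I·f_I = 0.28 × 5.62874e-05 = 1.57605e-05
  π_II·f_II = 0.25 × 0.0399351 = 0.00998377
  π_III·f_III = 0.17 × 0.0791152 = 0.0134496
  π_IV·f_IV = 0.30 × 0.111888 = 0.0335664
Marginal: 1.57605e-05 + 0.00998377 + 0.0134496 + 0.0335664 = 0.0570155
Responsibility of Regime IV: 0.0335664 / 0.0570155 ≈ 0.589

0.589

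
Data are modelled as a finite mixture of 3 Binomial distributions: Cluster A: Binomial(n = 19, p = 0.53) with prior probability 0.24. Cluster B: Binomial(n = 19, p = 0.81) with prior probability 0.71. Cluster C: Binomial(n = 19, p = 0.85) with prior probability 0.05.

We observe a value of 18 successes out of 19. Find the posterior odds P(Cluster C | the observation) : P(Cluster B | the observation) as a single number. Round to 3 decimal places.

0.132

The posterior odds equal the prior odds times the likelihood ratio: (P(Z=i)/P(Z=j))·(f_i(x)/f_j(x)).
Evaluate each component's likelihood at the observed value:
  f_A = C(19,18)·0.53^18·0.47^1 = 19·1.08884e-05·0.47 = 9.72338e-05
  f_B = C(19,18)·0.81^18·0.19^1 = 19·0.0225284·0.19 = 0.0813275
  f_C = C(19,18)·0.85^18·0.15^1 = 19·0.0536464·0.15 = 0.152892
Odds = (0.05/0.71) × (0.152892/0.0813275) = 0.0704225 × 1.87996 ≈ 0.132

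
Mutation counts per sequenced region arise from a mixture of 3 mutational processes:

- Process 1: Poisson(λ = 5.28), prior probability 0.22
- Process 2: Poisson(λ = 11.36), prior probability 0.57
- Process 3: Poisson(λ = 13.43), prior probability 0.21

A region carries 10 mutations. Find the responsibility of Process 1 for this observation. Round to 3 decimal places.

0.060

P(component k | x) = P(Z=k)·f_k(x) / marginal(x), where marginal(x) = Σ_j P(Z=j)·f_j(x).
Evaluate each component's likelihood at the observed value:
  L_1 = 0.023632
  L_2 = 0.11493
  L_3 = 0.0773432
Prior × likelihood for each component:
  P(Z=1)·L_1 = 0.22 × 0.023632 = 0.00519905
  P(Z=2)·L_2 = 0.57 × 0.11493 = 0.0655103
  P(Z=3)·L_3 = 0.21 × 0.0773432 = 0.0162421
Marginal: 0.00519905 + 0.0655103 + 0.0162421 = 0.0869515
So the posterior for Process 1 is 0.00519905 / 0.0869515 ≈ 0.060.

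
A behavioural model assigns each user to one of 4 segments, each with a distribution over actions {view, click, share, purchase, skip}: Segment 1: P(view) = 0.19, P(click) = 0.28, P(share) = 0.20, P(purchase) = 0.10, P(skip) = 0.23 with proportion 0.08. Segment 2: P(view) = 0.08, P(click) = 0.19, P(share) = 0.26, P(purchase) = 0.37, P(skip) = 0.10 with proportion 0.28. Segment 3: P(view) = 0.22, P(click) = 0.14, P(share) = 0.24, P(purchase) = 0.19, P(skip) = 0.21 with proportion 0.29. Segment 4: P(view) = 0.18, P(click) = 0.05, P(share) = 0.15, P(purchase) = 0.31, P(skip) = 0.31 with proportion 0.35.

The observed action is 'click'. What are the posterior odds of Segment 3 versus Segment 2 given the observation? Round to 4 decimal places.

0.7632

Posterior odds = (π_i f_i(x)) / (π_j f_j(x)); the normalising sum cancels.
Component likelihoods at x = 'click':
  f_1 = 0.28
  f_2 = 0.19
  f_3 = 0.14
  f_4 = 0.05
Odds = (0.29/0.28) × (0.14/0.19) = 1.03571 × 0.736842 ≈ 0.7632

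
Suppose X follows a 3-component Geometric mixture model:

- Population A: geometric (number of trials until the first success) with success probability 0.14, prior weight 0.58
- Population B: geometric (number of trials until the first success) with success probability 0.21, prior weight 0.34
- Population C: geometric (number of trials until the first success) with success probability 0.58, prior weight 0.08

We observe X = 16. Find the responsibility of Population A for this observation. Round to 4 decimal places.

0.8025

Apply Bayes' rule: the posterior for each component is proportional to its prior times its likelihood at x.
Geometric probabilities:
  f_A = 0.0145749
  f_B = 0.00611823
  f_C = 1.29469e-06
Weight by the priors:
  w_A·f_A = 0.58 × 0.0145749 = 0.00845343
  w_B·f_B = 0.34 × 0.00611823 = 0.0020802
  w_C·f_C = 0.08 × 1.29469e-06 = 1.03576e-07
Sum: 0.00845343 + 0.0020802 + 1.03576e-07 = 0.0105337
Responsibility of Population A: 0.00845343 / 0.0105337 ≈ 0.8025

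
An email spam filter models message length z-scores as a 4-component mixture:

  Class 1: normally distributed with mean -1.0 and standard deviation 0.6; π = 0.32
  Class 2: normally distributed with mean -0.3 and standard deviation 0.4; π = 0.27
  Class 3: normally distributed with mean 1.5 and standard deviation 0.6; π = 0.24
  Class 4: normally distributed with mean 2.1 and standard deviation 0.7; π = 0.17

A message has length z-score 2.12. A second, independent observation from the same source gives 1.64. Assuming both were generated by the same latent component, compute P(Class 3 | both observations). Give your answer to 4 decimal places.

By Bayes' theorem, P(k | x) = π_k f_k(x) / Σ_j π_j f_j(x).
Since both observations come from the same component, the likelihood for component k is f_k(x₁)·f_k(x₂).
  L_1 = [8.93506e-07] × [4.15708e-05] = 3.71437e-11
  L_2 = [1.12388e-08] × [7.78044e-06] = 8.74424e-14
  L_3 = [0.389847] × [0.647048] = 0.252249
  L_4 = [0.569685] × [0.45924] = 0.261622
Weight by the priors:
  π_1·L_1 = 0.32 × 3.71437e-11 = 1.1886e-11
  π_2·L_2 = 0.27 × 8.74424e-14 = 2.36095e-14
  π_3·L_3 = 0.24 × 0.252249 = 0.0605399
  π_4·L_4 = 0.17 × 0.261622 = 0.0444758
Denominator: 1.1886e-11 + 2.36095e-14 + 0.0605399 + 0.0444758 = 0.105016
P(Class 3 | x₁, x₂) ≈ 0.5765

0.5765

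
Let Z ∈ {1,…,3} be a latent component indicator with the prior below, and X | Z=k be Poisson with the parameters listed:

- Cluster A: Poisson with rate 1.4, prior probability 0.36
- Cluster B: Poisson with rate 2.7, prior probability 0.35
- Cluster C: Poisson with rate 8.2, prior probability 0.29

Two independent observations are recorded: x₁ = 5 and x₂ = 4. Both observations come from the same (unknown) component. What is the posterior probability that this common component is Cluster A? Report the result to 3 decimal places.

Posterior ∝ prior × likelihood, so P(k | x) ∝ P(Z=k) f_k(x); normalise over all components.
Since both observations come from the same component, the likelihood for component k is f_k(x₁)·f_k(x₂).
  f_A = [e^(−1.4)·1.4^5/5! = 0.0110521] × [0.039472] = 0.00043625
  f_B = [e^(−2.7)·2.7^5/5! = 0.0803605] × [0.148816] = 0.0119589
  f_C = [e^(−8.2)·8.2^5/5! = 0.0848542] × [0.0517404] = 0.00439039
Weight by the priors:
  P(Z=A)·f_A = 0.36 × 0.00043625 = 0.00015705
  P(Z=B)·f_B = 0.35 × 0.0119589 = 0.00418561
  P(Z=C)·f_C = 0.29 × 0.00439039 = 0.00127321
Denominator: 0.00015705 + 0.00418561 + 0.00127321 = 0.00561588
Responsibility of Cluster A: 0.00015705 / 0.00561588 ≈ 0.028

0.028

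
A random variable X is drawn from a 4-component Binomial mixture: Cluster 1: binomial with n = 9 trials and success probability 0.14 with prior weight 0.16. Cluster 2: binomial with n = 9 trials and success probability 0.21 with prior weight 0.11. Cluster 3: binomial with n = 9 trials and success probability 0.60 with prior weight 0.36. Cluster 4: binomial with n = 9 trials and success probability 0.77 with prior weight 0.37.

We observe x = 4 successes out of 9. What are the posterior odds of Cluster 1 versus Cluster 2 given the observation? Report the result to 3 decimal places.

0.439

The posterior odds equal the prior odds times the likelihood ratio: (π_i/π_j)·(f_i(x)/f_j(x)).
Evaluate each component's likelihood at the observed value:
  L_1 = C(9,4)·0.14^4·0.86^5 = 126·0.00038416·0.470427 = 0.0227706
  L_2 = C(9,4)·0.21^4·0.79^5 = 126·0.00194481·0.307706 = 0.0754021
  L_3 = C(9,4)·0.60^4·0.40^5 = 126·0.1296·0.01024 = 0.167215
  L_4 = C(9,4)·0.77^4·0.23^5 = 126·0.35153·0.000643634 = 0.0285084
0.0036433 / 0.00829423 ≈ 0.439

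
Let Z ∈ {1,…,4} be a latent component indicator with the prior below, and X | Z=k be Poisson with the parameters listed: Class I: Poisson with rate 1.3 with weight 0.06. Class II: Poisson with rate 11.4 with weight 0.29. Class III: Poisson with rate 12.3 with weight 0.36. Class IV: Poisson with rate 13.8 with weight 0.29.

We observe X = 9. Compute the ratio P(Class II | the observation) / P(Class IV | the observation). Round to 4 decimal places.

1.9749

Since P(k|x) ∝ w_k f_k(x), the posterior odds are w_i f_i(x) / (w_j f_j(x)).
Evaluate each component's likelihood at the observed value:
  p_I = e^(−1.3)·1.3^9/9! = 7.96424e-06
  p_II = e^(−11.4)·11.4^9/9! = 0.100328
  p_III = e^(−12.3)·12.3^9/9! = 0.0808278
  p_IV = e^(−13.8)·13.8^9/9! = 0.0508025
Posterior odds = (w_II·p_II) / (w_IV·p_IV) = (0.29·0.100328) / (0.29·0.0508025) = 0.0290952 / 0.0147327 ≈ 1.9749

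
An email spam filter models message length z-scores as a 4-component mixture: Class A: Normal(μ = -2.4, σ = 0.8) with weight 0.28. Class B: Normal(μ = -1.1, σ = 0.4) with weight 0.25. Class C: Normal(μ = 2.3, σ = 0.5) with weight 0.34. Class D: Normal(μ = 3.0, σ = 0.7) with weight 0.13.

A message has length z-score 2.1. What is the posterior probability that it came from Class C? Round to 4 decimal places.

0.8854

Apply Bayes' rule: the posterior for each component is proportional to its prior times its likelihood at x.
Normal densities:
  L_A = 6.71654e-08
  L_B = 1.26307e-14
  L_C = 0.73654
  L_D = 0.249376
Prior × likelihood for each component:
  π_A·L_A = 0.28 × 6.71654e-08 = 1.88063e-08
  π_B·L_B = 0.25 × 1.26307e-14 = 3.15767e-15
  π_C·L_C = 0.34 × 0.73654 = 0.250424
  π_D·L_D = 0.13 × 0.249376 = 0.0324189
Marginal: 1.88063e-08 + 3.15767e-15 + 0.250424 + 0.0324189 = 0.282843
P(Class C | data) ≈ 0.8854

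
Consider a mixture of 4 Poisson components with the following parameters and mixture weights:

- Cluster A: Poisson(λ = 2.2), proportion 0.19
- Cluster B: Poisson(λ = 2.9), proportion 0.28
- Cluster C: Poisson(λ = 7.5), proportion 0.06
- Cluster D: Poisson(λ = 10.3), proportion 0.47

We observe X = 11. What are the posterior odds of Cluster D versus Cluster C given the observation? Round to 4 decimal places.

Since P(k|x) ∝ w_k f_k(x), the posterior odds are w_i f_i(x) / (w_j f_j(x)).
Component likelihoods at x = 11:
  f_A = 1.62198e-05
  f_B = 0.000168178
  f_C = 0.0585207
  f_D = 0.116633
Odds = (0.47/0.06) × (0.116633/0.0585207) = 7.83333 × 1.99302 ≈ 15.6120

15.6120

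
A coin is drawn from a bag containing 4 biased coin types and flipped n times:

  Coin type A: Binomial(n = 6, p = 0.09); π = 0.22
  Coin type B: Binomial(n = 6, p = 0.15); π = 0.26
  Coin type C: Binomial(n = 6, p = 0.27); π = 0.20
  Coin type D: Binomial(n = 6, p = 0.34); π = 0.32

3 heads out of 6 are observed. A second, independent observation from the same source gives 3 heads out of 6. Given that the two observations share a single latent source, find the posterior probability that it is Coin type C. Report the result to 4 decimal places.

The responsibility of component k is P(Z=k) f_k(x) divided by Σ_j P(Z=j) f_j(x).
Since both observations come from the same component, the likelihood for component k is f_k(x₁)·f_k(x₂).
  L_A = [0.0109871] × [0.0109871] = 0.000120716
  L_B = [0.0414534] × [0.0414534] = 0.00171839
  L_C = [0.15314] × [0.15314] = 0.023452
  L_D = [0.225995] × [0.225995] = 0.0510737
Multiply by the mixture weights:
  P(Z=A)·L_A = 0.22 × 0.000120716 = 2.65574e-05
  P(Z=B)·L_B = 0.26 × 0.00171839 = 0.000446781
  P(Z=C)·L_C = 0.20 × 0.023452 = 0.0046904
  P(Z=D)·L_D = 0.32 × 0.0510737 = 0.0163436
Marginal: 2.65574e-05 + 0.000446781 + 0.0046904 + 0.0163436 = 0.0215073
P(Coin type C | x₁,x₂) ≈ 0.2181

0.2181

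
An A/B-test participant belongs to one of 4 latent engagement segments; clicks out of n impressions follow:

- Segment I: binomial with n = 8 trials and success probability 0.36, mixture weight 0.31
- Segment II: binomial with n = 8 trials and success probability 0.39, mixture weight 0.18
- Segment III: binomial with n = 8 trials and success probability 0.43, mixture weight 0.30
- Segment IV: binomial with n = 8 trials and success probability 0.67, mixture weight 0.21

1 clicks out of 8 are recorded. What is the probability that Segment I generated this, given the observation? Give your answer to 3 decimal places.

The responsibility of component k is P(Z=k) f_k(x) divided by Σ_j P(Z=j) f_j(x).
Evaluate each component's likelihood at the observed value:
  f_I = 0.126664
  f_II = 0.0980536
  f_III = 0.0672485
  f_IV = 0.00228435
Unnormalised posteriors:
  P(Z=I)·f_I = 0.31 × 0.126664 = 0.0392658
  P(Z=II)·f_II = 0.18 × 0.0980536 = 0.0176496
  P(Z=III)·f_III = 0.30 × 0.0672485 = 0.0201745
  P(Z=IV)·f_IV = 0.21 × 0.00228435 = 0.000479713
Marginal: 0.0392658 + 0.0176496 + 0.0201745 + 0.000479713 = 0.0775697
P(Segment I | 1 clicks out of 8) ≈ 0.506

0.506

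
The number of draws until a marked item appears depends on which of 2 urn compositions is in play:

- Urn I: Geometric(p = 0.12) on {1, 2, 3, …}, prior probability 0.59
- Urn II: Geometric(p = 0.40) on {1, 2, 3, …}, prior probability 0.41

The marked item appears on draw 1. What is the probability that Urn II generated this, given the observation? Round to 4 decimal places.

P(component k | x) = π_k·f_k(x) / marginal(x), where marginal(x) = Σ_j π_j·f_j(x).
Component likelihoods at x = 1:
  p_I = 0.12
  p_II = 0.4
Prior × likelihood for each component:
  π_I·p_I = 0.59 × 0.12 = 0.0708
  π_II·p_II = 0.41 × 0.4 = 0.164
Normaliser: 0.0708 + 0.164 = 0.2348
Responsibility of Urn II: 0.164 / 0.2348 ≈ 0.6985

0.6985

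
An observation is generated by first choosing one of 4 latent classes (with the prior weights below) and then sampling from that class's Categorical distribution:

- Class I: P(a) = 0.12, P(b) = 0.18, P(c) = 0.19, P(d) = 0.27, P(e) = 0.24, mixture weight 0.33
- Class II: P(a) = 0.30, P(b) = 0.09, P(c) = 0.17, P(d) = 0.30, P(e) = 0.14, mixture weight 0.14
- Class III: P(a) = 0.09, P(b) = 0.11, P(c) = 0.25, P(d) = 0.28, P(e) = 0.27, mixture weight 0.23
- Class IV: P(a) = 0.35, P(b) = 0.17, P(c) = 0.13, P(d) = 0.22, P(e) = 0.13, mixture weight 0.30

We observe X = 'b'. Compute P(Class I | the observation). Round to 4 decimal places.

P(component k | x) = π_k·f_k(x) / marginal(x), where marginal(x) = Σ_j π_j·f_j(x).
Evaluate each component's likelihood at the observed value:
  f_I = P(b | comp) = 0.18
  f_II = P(b | comp) = 0.09
  f_III = P(b | comp) = 0.11
  f_IV = P(b | comp) = 0.17
Multiply by the mixture weights:
  π_I·f_I = 0.33 × 0.18 = 0.0594
  π_II·f_II = 0.14 × 0.09 = 0.0126
  π_III·f_III = 0.23 × 0.11 = 0.0253
  π_IV·f_IV = 0.30 × 0.17 = 0.051
Evidence: 0.0594 + 0.0126 + 0.0253 + 0.051 = 0.1483
P(Class I | x) = 0.0594 / 0.1483 ≈ 0.4005

0.4005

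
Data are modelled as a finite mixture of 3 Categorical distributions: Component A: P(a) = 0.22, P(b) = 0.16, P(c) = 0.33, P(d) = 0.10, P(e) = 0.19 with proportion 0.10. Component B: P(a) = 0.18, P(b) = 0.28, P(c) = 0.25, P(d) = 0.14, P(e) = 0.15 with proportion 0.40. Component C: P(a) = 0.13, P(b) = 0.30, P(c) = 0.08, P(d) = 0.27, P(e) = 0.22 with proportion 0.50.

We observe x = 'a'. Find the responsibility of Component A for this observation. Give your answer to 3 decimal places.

0.138

Posterior ∝ prior × likelihood, so P(k | x) ∝ P(Z=k) f_k(x); normalise over all components.
Categorical probabilities:
  p_A = 0.22
  p_B = 0.18
  p_C = 0.13
Prior × likelihood for each component:
  P(Z=A)·p_A = 0.10 × 0.22 = 0.022
  P(Z=B)·p_B = 0.40 × 0.18 = 0.072
  P(Z=C)·p_C = 0.50 × 0.13 = 0.065
Sum: 0.022 + 0.072 + 0.065 = 0.159
P(Component A | x) ≈ 0.138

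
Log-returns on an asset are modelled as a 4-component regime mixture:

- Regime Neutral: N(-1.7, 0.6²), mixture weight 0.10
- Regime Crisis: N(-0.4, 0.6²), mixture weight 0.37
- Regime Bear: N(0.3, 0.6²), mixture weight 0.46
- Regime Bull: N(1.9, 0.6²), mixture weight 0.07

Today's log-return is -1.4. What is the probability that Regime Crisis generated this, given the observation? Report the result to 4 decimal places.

By Bayes' theorem, P(k | x) = π_k f_k(x) / Σ_j π_j f_j(x).
Component likelihoods at x = -1.4:
  L_Neutral = (1/(0.6·√(2π)))·exp(−(-1.4−-1.7)²/(2·0.6²)) = 0.664904·exp(-0.12500) = 0.586776
  L_Crisis = (1/(0.6·√(2π)))·exp(−(-1.4−-0.4)²/(2·0.6²)) = 0.664904·exp(-1.38889) = 0.165795
  L_Bear = (1/(0.6·√(2π)))·exp(−(-1.4−0.3)²/(2·0.6²)) = 0.664904·exp(-4.01389) = 0.0120102
  L_Bull = (1/(0.6·√(2π)))·exp(−(-1.4−1.9)²/(2·0.6²)) = 0.664904·exp(-15.12500) = 1.79496e-07
Multiply by the mixture weights:
  π_Neutral·L_Neutral = 0.10 × 0.586776 = 0.0586776
  π_Crisis·L_Crisis = 0.37 × 0.165795 = 0.0613442
  π_Bear·L_Bear = 0.46 × 0.0120102 = 0.00552468
  π_Bull·L_Bull = 0.07 × 1.79496e-07 = 1.25647e-08
Marginal: 0.0586776 + 0.0613442 + 0.00552468 + 1.25647e-08 = 0.125546
So the posterior for Regime Crisis is 0.0613442 / 0.125546 ≈ 0.4886.

0.4886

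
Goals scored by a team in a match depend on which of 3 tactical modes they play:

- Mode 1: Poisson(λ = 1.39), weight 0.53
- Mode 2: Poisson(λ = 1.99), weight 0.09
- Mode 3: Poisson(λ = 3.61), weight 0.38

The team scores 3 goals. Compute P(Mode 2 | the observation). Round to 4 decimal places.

0.1037

The responsibility of component k is π_k f_k(x) divided by Σ_j π_j f_j(x).
Component likelihoods at x = 3 goals:
  L_1 = e^(−1.39)·1.39^3/3! = 0.111487
  L_2 = e^(−1.99)·1.99^3/3! = 0.17954
  L_3 = e^(−3.61)·3.61^3/3! = 0.212113
Multiply by the mixture weights:
  π_1·L_1 = 0.53 × 0.111487 = 0.0590881
  π_2·L_2 = 0.09 × 0.17954 = 0.0161586
  π_3·L_3 = 0.38 × 0.212113 = 0.0806029
Normaliser: 0.0590881 + 0.0161586 + 0.0806029 = 0.15585
Responsibility of Mode 2: 0.0161586 / 0.15585 ≈ 0.1037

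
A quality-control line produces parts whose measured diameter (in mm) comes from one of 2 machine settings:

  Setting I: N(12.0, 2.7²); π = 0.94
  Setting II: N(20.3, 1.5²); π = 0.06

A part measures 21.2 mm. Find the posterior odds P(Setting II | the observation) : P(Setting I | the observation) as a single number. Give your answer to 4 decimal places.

31.8636

Only the two components matter; the odds are (π_i f_i(x)) / (π_j f_j(x)).
Component likelihoods at x = 21.2 mm:
  f_I = 0.000445015
  f_II = 0.22215
Odds = (0.06/0.94) × (0.22215/0.000445015) = 0.0638298 × 499.196 ≈ 31.8636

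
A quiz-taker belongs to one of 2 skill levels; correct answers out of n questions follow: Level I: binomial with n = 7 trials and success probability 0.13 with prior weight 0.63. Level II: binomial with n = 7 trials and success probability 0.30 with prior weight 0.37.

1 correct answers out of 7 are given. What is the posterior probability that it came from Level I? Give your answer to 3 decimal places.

P(component k | x) = P(Z=k)·f_k(x) / marginal(x), where marginal(x) = Σ_j P(Z=j)·f_j(x).
Evaluate each component's likelihood at the observed value:
  L_I = C(7,1)·0.13^1·0.87^6 = 7·0.13·0.433626 = 0.3946
  L_II = C(7,1)·0.30^1·0.70^6 = 7·0.3·0.117649 = 0.247063
Unnormalised posteriors:
  P(Z=I)·L_I = 0.63 × 0.3946 = 0.248598
  P(Z=II)·L_II = 0.37 × 0.247063 = 0.0914133
Normaliser: 0.248598 + 0.0914133 = 0.340011
So the posterior for Level I is 0.248598 / 0.340011 ≈ 0.731.

0.731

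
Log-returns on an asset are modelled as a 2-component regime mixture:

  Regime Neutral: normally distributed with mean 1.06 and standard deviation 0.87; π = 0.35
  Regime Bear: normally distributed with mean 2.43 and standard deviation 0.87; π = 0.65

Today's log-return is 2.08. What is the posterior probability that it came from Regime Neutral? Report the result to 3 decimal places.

0.227

The responsibility of component k is w_k f_k(x) divided by Σ_j w_j f_j(x).
Component likelihoods at x = 2.08:
  f_Neutral = 0.230627
  f_Bear = 0.422909
Weight by the priors:
  w_Neutral·f_Neutral = 0.35 × 0.230627 = 0.0807195
  w_Bear·f_Bear = 0.65 × 0.422909 = 0.274891
Evidence: 0.0807195 + 0.274891 = 0.35561
So the posterior for Regime Neutral is 0.0807195 / 0.35561 ≈ 0.227.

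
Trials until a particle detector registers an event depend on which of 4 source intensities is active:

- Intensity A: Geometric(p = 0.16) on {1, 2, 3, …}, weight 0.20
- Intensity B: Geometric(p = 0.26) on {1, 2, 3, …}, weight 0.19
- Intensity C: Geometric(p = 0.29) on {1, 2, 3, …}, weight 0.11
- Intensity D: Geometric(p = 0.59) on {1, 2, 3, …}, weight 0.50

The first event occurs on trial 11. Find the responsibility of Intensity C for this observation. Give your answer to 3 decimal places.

0.114

Apply Bayes' rule: the posterior for each component is proportional to its prior times its likelihood at x.
Component likelihoods at x = 11:
  L_A = 0.0279842
  L_B = 0.0128024
  L_C = 0.00944021
  L_D = 7.91937e-05
Multiply by the mixture weights:
  π_A·L_A = 0.20 × 0.0279842 = 0.00559684
  π_B·L_B = 0.19 × 0.0128024 = 0.00243245
  π_C·L_C = 0.11 × 0.00944021 = 0.00103842
  π_D·L_D = 0.50 × 7.91937e-05 = 3.95968e-05
Denominator: 0.00559684 + 0.00243245 + 0.00103842 + 3.95968e-05 = 0.00910731
P(Intensity C | x) ≈ 0.114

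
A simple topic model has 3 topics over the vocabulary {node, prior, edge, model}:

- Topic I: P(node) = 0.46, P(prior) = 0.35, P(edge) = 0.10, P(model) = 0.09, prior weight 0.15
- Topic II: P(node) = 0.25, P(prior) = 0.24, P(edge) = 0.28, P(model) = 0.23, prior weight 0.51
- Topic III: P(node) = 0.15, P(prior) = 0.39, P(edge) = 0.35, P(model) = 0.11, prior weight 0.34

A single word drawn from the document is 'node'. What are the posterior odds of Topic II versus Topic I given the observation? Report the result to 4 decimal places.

Posterior odds = (π_i f_i(x)) / (π_j f_j(x)); the normalising sum cancels.
Component likelihoods at x = 'node':
  L_I = 0.46
  L_II = 0.25
  L_III = 0.15
Posterior odds = (π_II·L_II) / (π_I·L_I) = (0.51·0.25) / (0.15·0.46) = 0.1275 / 0.069 ≈ 1.8478

1.8478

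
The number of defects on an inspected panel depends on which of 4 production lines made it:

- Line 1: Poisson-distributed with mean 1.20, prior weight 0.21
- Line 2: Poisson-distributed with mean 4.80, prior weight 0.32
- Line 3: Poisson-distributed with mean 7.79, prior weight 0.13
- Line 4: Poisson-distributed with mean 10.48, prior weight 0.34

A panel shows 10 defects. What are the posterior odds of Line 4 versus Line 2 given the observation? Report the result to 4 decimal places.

Since P(k|x) ∝ π_k f_k(x), the posterior odds are π_i f_i(x) / (π_j f_j(x)).
Poisson probabilities:
  p_1 = 5.13921e-07
  p_2 = 0.0147243
  p_3 = 0.093855
  p_4 = 0.123721
0.0420652 / 0.00471179 ≈ 8.9276

8.9276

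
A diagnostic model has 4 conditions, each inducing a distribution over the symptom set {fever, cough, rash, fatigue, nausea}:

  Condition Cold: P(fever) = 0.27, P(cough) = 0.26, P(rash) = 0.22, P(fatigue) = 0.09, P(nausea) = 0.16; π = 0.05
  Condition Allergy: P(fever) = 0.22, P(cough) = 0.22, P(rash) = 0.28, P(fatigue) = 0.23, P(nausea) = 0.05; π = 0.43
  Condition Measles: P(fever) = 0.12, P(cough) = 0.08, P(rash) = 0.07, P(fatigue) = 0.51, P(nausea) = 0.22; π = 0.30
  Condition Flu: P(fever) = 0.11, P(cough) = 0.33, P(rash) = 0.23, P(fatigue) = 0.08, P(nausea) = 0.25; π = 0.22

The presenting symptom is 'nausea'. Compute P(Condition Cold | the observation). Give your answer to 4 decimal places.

0.0532

Apply Bayes' rule: the posterior for each component is proportional to its prior times its likelihood at x.
Evaluate each component's likelihood at the observed value:
  L_Cold = P(nausea | comp) = 0.16
  L_Allergy = P(nausea | comp) = 0.05
  L_Measles = P(nausea | comp) = 0.22
  L_Flu = P(nausea | comp) = 0.25
Multiply by the mixture weights:
  P(Z=Cold)·L_Cold = 0.05 × 0.16 = 0.008
  P(Z=Allergy)·L_Allergy = 0.43 × 0.05 = 0.0215
  P(Z=Measles)·L_Measles = 0.30 × 0.22 = 0.066
  P(Z=Flu)·L_Flu = 0.22 × 0.25 = 0.055
Normaliser: 0.008 + 0.0215 + 0.066 + 0.055 = 0.1505
P(Condition Cold | 'nausea') ≈ 0.0532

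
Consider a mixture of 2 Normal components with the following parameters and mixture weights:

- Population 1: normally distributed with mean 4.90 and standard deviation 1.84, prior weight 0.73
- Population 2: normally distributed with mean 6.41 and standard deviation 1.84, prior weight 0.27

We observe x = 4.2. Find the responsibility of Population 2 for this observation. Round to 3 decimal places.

0.162

By Bayes' theorem, P(k | x) = π_k f_k(x) / Σ_j π_j f_j(x).
Normal densities:
  L_1 = 0.201681
  L_2 = 0.105398
Multiply by the mixture weights:
  π_1·L_1 = 0.73 × 0.201681 = 0.147227
  π_2·L_2 = 0.27 × 0.105398 = 0.0284575
Evidence: 0.147227 + 0.0284575 = 0.175684
P(Population 2 | data) = 0.0284575 / 0.175684 ≈ 0.162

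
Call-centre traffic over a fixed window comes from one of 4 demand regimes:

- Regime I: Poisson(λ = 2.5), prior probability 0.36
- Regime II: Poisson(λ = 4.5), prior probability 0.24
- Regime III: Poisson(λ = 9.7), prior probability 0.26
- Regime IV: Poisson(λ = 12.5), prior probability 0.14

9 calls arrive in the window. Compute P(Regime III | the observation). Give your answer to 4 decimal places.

P(component k | x) = π_k·f_k(x) / marginal(x), where marginal(x) = Σ_j π_j·f_j(x).
Evaluate each component's likelihood at the observed value:
  p_I = 0.000862901
  p_II = 0.0231646
  p_III = 0.128388
  p_IV = 0.0765149
Prior × likelihood for each component:
  π_I·p_I = 0.36 × 0.000862901 = 0.000310644
  π_II·p_II = 0.24 × 0.0231646 = 0.0055595
  π_III·p_III = 0.26 × 0.128388 = 0.033381
  π_IV·p_IV = 0.14 × 0.0765149 = 0.0107121
Normaliser: 0.000310644 + 0.0055595 + 0.033381 + 0.0107121 = 0.0499632
So the posterior for Regime III is 0.033381 / 0.0499632 ≈ 0.6681.

0.6681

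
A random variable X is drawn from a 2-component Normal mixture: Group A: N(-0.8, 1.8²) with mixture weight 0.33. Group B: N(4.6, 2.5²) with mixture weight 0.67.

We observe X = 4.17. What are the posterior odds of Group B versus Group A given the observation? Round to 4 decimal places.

Only the two components matter; the odds are (w_i f_i(x)) / (w_j f_j(x)).
Component likelihoods at x = 4.17:
  f_A = 0.00489965
  f_B = 0.157234
Posterior odds = (w_B·f_B) / (w_A·f_A) = (0.67·0.157234) / (0.33·0.00489965) = 0.105347 / 0.00161688 ≈ 65.1542

65.1542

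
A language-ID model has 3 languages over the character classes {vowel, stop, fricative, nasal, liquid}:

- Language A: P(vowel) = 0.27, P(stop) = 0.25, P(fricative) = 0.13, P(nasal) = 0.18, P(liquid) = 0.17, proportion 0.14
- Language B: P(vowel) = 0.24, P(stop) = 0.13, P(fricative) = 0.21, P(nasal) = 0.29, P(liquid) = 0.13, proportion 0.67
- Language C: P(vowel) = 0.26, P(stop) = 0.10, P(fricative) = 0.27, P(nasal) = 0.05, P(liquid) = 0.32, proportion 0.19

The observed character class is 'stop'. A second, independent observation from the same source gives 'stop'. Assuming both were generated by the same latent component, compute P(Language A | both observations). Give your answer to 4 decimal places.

Apply Bayes' rule: the posterior for each component is proportional to its prior times its likelihood at x.
Since both observations come from the same component, the likelihood for component k is f_k(x₁)·f_k(x₂).
  p_A = [0.25] × [0.25] = 0.0625
  p_B = [0.13] × [0.13] = 0.0169
  p_C = [0.1] × [0.1] = 0.01
Multiply by the mixture weights:
  P(Z=A)·p_A = 0.14 × 0.0625 = 0.00875
  P(Z=B)·p_B = 0.67 × 0.0169 = 0.011323
  P(Z=C)·p_C = 0.19 × 0.01 = 0.0019
Normaliser: 0.00875 + 0.011323 + 0.0019 = 0.021973
Responsibility of Language A: 0.00875 / 0.021973 ≈ 0.3982

0.3982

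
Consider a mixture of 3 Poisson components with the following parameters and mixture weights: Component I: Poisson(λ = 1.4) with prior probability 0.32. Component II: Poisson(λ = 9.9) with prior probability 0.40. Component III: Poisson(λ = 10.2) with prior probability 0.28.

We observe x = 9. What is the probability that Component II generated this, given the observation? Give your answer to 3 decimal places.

Posterior ∝ prior × likelihood, so P(k | x) ∝ w_k f_k(x); normalise over all components.
Component likelihoods at x = 9:
  f_I = e^(−1.4)·1.4^9/9! = 1.40403e-05
  f_II = e^(−9.9)·9.9^9/9! = 0.12631
  f_III = e^(−10.2)·10.2^9/9! = 0.122415
Unnormalised posteriors:
  w_I·f_I = 0.32 × 1.40403e-05 = 4.4929e-06
  w_II·f_II = 0.40 × 0.12631 = 0.0505241
  w_III·f_III = 0.28 × 0.122415 = 0.0342762
Denominator: 4.4929e-06 + 0.0505241 + 0.0342762 = 0.0848048
So the posterior for Component II is 0.0505241 / 0.0848048 ≈ 0.596.

0.596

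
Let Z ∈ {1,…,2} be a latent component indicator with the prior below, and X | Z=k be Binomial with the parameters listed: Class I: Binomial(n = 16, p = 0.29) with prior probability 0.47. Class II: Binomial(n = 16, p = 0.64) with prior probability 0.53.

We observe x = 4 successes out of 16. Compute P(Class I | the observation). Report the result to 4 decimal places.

0.9923

By Bayes' theorem, P(k | x) = P(Z=k) f_k(x) / Σ_j P(Z=j) f_j(x).
Component likelihoods at x = 4 successes out of 16:
  p_I = C(16,4)·0.29^4·0.71^12 = 1820·0.00707281·0.0164097 = 0.211234
  p_II = C(16,4)·0.64^4·0.36^12 = 1820·0.167772·4.73838e-06 = 0.00144684
Unnormalised posteriors:
  P(Z=I)·p_I = 0.47 × 0.211234 = 0.0992799
  P(Z=II)·p_II = 0.53 × 0.00144684 = 0.000766827
Denominator: 0.0992799 + 0.000766827 = 0.100047
So the posterior for Class I is 0.0992799 / 0.100047 ≈ 0.9923.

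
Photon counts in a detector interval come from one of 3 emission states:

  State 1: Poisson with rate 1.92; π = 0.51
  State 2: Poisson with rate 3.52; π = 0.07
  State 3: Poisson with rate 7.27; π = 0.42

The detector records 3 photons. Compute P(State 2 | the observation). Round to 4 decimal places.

By Bayes' theorem, P(k | x) = π_k f_k(x) / Σ_j π_j f_j(x).
Evaluate each component's likelihood at the observed value:
  p_1 = e^(−1.92)·1.92^3/3! = 0.172945
  p_2 = e^(−3.52)·3.52^3/3! = 0.215159
  p_3 = e^(−7.27)·7.27^3/3! = 0.0445791
Prior × likelihood for each component:
  π_1·p_1 = 0.51 × 0.172945 = 0.0882018
  π_2·p_2 = 0.07 × 0.215159 = 0.0150612
  π_3·p_3 = 0.42 × 0.0445791 = 0.0187232
Evidence: 0.0882018 + 0.0150612 + 0.0187232 = 0.121986
P(State 2 | 3 photons) ≈ 0.1235

0.1235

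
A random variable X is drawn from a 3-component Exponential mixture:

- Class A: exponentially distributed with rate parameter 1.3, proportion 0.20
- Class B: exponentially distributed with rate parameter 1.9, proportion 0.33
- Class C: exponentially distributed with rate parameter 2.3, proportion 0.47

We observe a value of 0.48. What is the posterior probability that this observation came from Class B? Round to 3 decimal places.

Apply Bayes' rule: the posterior for each component is proportional to its prior times its likelihood at x.
Exponential densities:
  f_A = 1.3·e^(−1.3·0.48) = 1.3·e^(−0.6240) = 0.696536
  f_B = 1.9·e^(−1.9·0.48) = 1.9·e^(−0.9120) = 0.763268
  f_C = 2.3·e^(−2.3·0.48) = 2.3·e^(−1.1040) = 0.762547
Unnormalised posteriors:
  w_A·f_A = 0.20 × 0.696536 = 0.139307
  w_B·f_B = 0.33 × 0.763268 = 0.251878
  w_C·f_C = 0.47 × 0.762547 = 0.358397
Denominator: 0.139307 + 0.251878 + 0.358397 = 0.749583
P(Class B | the observation) = 0.251878 / 0.749583 ≈ 0.336

0.336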